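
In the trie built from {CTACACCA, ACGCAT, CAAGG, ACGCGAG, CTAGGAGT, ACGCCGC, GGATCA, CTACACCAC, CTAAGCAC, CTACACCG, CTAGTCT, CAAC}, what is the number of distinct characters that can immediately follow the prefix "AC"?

The children of the "AC" node are the distinct next characters among strings starting with "AC".
Characters that immediately follow "AC" among the stored strings: {G}.
That node has 1 child edge.

1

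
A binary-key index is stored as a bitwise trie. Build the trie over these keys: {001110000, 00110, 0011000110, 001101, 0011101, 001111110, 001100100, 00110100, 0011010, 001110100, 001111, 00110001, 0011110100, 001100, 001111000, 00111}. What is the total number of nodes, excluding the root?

For each word, the new-node count is its length minus the longest prefix already in the trie:
  "001110000" → 9 new (0, 0, 1, 1, 1, 0, 0, 0, 0)
  "00110" → prefix "0011" already present; 1 new (0)
  "0011000110" → prefix "00110" already present; 5 new (0, 0, 1, 1, 0)
  "001101" → prefix "00110" already present; 1 new (1)
  "0011101" → prefix "001110" already present; 1 new (1)
  "001111110" → prefix "00111" already present; 4 new (1, 1, 1, 0)
  "001100100" → prefix "001100" already present; 3 new (1, 0, 0)
  "00110100" → prefix "001101" already present; 2 new (0, 0)
  "0011010" → prefix "0011010" already present; 0 new (none)
  "001110100" → prefix "0011101" already present; 2 new (0, 0)
  "001111" → prefix "001111" already present; 0 new (none)
  "00110001" → prefix "00110001" already present; 0 new (none)
  "0011110100" → prefix "001111" already present; 4 new (0, 1, 0, 0)
  "001100" → prefix "001100" already present; 0 new (none)
  "001111000" → prefix "0011110" already present; 2 new (0, 0)
  "00111" → prefix "00111" already present; 0 new (none)
Total nodes = 9 + 1 + 5 + 1 + 1 + 4 + 3 + 2 + 0 + 2 + 0 + 0 + 4 + 0 + 2 + 0 = 34

34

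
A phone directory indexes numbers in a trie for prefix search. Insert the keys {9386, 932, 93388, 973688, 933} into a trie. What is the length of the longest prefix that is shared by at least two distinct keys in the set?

Equivalently: take the maximum, over all pairs, of their longest common prefix length.
e.g. "933" and "93388" share the prefix "933" of length 3; no pair shares a longer one.
Longest shared-prefix length: 3

3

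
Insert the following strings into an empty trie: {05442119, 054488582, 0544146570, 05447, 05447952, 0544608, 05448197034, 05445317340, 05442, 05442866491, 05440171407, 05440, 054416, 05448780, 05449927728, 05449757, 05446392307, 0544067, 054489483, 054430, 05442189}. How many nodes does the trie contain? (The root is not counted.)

Trace insertions, counting only characters that open a new branch:
  "05442119" → 8 new (0, 5, 4, 4, 2, 1, 1, 9)
  "054488582" → prefix "0544" already present; 5 new (8, 8, 5, 8, 2)
  "0544146570" → prefix "0544" already present; 6 new (1, 4, 6, 5, 7, 0)
  "05447" → prefix "0544" already present; 1 new (7)
  "05447952" → prefix "05447" already present; 3 new (9, 5, 2)
  "0544608" → prefix "0544" already present; 3 new (6, 0, 8)
  "05448197034" → prefix "05448" already present; 6 new (1, 9, 7, 0, 3, 4)
  "05445317340" → prefix "0544" already present; 7 new (5, 3, 1, 7, 3, 4, 0)
  "05442" → prefix "05442" already present; 0 new (none)
  "05442866491" → prefix "05442" already present; 6 new (8, 6, 6, 4, 9, 1)
  "05440171407" → prefix "0544" already present; 7 new (0, 1, 7, 1, 4, 0, 7)
  "05440" → prefix "05440" already present; 0 new (none)
  "054416" → prefix "05441" already present; 1 new (6)
  "05448780" → prefix "05448" already present; 3 new (7, 8, 0)
  "05449927728" → prefix "0544" already present; 7 new (9, 9, 2, 7, 7, 2, 8)
  "05449757" → prefix "05449" already present; 3 new (7, 5, 7)
  "05446392307" → prefix "05446" already present; 6 new (3, 9, 2, 3, 0, 7)
  "0544067" → prefix "05440" already present; 2 new (6, 7)
  "054489483" → prefix "05448" already present; 4 new (9, 4, 8, 3)
  "054430" → prefix "0544" already present; 2 new (3, 0)
  "05442189" → prefix "054421" already present; 2 new (8, 9)
Total nodes = 8 + 5 + 6 + 1 + 3 + 3 + 6 + 7 + 0 + 6 + 7 + 0 + 1 + 3 + 7 + 3 + 6 + 2 + 4 + 2 + 2 = 82

82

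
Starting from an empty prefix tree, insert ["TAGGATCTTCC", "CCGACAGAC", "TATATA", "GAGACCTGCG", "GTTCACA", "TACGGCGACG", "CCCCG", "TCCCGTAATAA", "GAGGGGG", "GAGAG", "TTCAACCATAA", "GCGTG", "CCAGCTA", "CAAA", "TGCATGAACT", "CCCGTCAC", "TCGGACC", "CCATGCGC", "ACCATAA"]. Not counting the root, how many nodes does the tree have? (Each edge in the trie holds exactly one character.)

Insert word by word; a character creates a node only if that edge doesn't already exist:
  "TAGGATCTTCC" → 11 new (T, A, G, G, A, T, C, T, T, C, C)
  "CCGACAGAC" → 9 new (C, C, G, A, C, A, G, A, C)
  "TATATA" → prefix "TA" already present; 4 new (T, A, T, A)
  "GAGACCTGCG" → 10 new (G, A, G, A, C, C, T, G, C, G)
  "GTTCACA" → prefix "G" already present; 6 new (T, T, C, A, C, A)
  "TACGGCGACG" → prefix "TA" already present; 8 new (C, G, G, C, G, A, C, G)
  "CCCCG" → prefix "CC" already present; 3 new (C, C, G)
  "TCCCGTAATAA" → prefix "T" already present; 10 new (C, C, C, G, T, A, A, T, A, A)
  "GAGGGGG" → prefix "GAG" already present; 4 new (G, G, G, G)
  "GAGAG" → prefix "GAGA" already present; 1 new (G)
  "TTCAACCATAA" → prefix "T" already present; 10 new (T, C, A, A, C, C, A, T, A, A)
  "GCGTG" → prefix "G" already present; 4 new (C, G, T, G)
  "CCAGCTA" → prefix "CC" already present; 5 new (A, G, C, T, A)
  "CAAA" → prefix "C" already present; 3 new (A, A, A)
  "TGCATGAACT" → prefix "T" already present; 9 new (G, C, A, T, G, A, A, C, T)
  "CCCGTCAC" → prefix "CCC" already present; 5 new (G, T, C, A, C)
  "TCGGACC" → prefix "TC" already present; 5 new (G, G, A, C, C)
  "CCATGCGC" → prefix "CCA" already present; 5 new (T, G, C, G, C)
  "ACCATAA" → 7 new (A, C, C, A, T, A, A)
Total nodes = 11 + 9 + 4 + 10 + 6 + 8 + 3 + 10 + 4 + 1 + 10 + 4 + 5 + 3 + 9 + 5 + 5 + 5 + 7 = 119

119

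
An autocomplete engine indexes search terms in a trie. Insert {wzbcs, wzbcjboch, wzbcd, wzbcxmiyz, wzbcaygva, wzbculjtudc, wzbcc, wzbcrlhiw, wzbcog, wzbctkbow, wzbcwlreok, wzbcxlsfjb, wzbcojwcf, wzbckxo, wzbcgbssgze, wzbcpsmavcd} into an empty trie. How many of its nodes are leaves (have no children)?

16

Leaves are exactly the stored words that no other stored word extends.
Those words: "wzbcaygva", "wzbcc", "wzbcd", "wzbcgbssgze", "wzbcjboch", "wzbckxo", "wzbcog", "wzbcojwcf", "wzbcpsmavcd", "wzbcrlhiw", "wzbcs", "wzbctkbow", "wzbculjtudc", "wzbcwlreok", "wzbcxlsfjb", "wzbcxmiyz"
Leaf count: 16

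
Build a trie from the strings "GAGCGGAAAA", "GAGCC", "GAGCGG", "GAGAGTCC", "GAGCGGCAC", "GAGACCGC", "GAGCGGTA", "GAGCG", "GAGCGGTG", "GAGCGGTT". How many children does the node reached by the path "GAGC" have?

The children of the "GAGC" node are the distinct next characters among strings starting with "GAGC".
Distinct next characters after "GAGC": C, G.
That node has 2 child edges.

2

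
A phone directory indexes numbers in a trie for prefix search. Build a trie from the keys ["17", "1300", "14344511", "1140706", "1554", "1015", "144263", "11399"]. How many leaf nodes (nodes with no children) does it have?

Leaves are exactly the stored words that no other stored word extends.
Those words: "1015", "11399", "1140706", "1300", "14344511", "144263", "1554", "17"
Leaf count: 8

8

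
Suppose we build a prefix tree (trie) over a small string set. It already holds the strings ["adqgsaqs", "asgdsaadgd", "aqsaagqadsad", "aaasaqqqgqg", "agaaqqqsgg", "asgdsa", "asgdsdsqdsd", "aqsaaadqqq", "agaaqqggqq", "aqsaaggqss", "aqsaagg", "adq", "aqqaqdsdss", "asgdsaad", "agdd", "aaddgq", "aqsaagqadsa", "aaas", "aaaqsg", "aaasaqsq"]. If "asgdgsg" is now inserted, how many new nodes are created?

Walking "asgdgsg" from the root, the first 4 characters ("asgd") follow existing edges; "g" is the first miss.
New nodes needed: |"asgdgsg"| − 4 = 7 − 4 = 3.

3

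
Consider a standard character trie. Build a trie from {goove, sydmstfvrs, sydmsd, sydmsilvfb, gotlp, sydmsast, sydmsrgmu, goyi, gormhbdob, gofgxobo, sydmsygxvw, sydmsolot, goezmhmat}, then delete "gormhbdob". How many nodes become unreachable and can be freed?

7

Walk "gormhbdob" from the leaf back toward the root, removing each node that no remaining word uses.
The suffix "rmhbdob" (7 nodes) is used only by "gormhbdob"; the node for "go" still has the child "o", so pruning stops there.
Nodes removed: 7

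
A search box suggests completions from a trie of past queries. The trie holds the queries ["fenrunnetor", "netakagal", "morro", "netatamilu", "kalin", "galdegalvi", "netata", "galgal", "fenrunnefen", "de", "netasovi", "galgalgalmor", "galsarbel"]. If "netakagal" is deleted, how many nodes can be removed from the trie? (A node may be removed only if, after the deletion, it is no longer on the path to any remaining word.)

5

After clearing the end-marker at "netakagal", prune upward until reaching a node still needed by another word.
The suffix "kagal" (5 nodes) is used only by "netakagal"; the node for "neta" still has the child "t", so pruning stops there.
Nodes removed: 5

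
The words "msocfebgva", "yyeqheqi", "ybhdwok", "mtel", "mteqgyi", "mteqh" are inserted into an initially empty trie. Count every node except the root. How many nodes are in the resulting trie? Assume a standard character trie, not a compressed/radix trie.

32

Trie structure (* marks end of a word):
(root)
├─ m
│  ├─ s
│  │  └─ o
│  │     └─ c
│  │        └─ f
│  │           └─ e
│  │              └─ b
│  │                 └─ g
│  │                    └─ v
│  │                       └─ a *
│  └─ t
│     └─ e
│        ├─ l *
│        └─ q
│           ├─ g
│           │  └─ y
│           │     └─ i *
│           └─ h *
└─ y
   ├─ b
   │  └─ h
   │     └─ d
   │        └─ w
   │           └─ o
   │              └─ k *
   └─ y
      └─ e
         └─ q
            └─ h
               └─ e
                  └─ q
                     └─ i *
Counting every labelled node above: 32.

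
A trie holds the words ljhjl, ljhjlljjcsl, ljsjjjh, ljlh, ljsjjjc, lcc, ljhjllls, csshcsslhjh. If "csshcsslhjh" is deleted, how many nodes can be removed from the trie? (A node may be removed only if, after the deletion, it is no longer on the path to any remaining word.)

A node on "csshcsslhjh"'s path can go only if nothing else ends at it or branches off below it.
No other word shares any prefix with "csshcsslhjh", so all 11 of its nodes go.
Nodes removed: 11

11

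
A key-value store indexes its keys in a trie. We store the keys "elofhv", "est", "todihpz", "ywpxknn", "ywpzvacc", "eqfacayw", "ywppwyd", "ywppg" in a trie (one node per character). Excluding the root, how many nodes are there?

39

Trace insertions, counting only characters that open a new branch:
  "elofhv" → 6 new (e, l, o, f, h, v)
  "est" → prefix "e" already present; 2 new (s, t)
  "todihpz" → 7 new (t, o, d, i, h, p, z)
  "ywpxknn" → 7 new (y, w, p, x, k, n, n)
  "ywpzvacc" → prefix "ywp" already present; 5 new (z, v, a, c, c)
  "eqfacayw" → prefix "e" already present; 7 new (q, f, a, c, a, y, w)
  "ywppwyd" → prefix "ywp" already present; 4 new (p, w, y, d)
  "ywppg" → prefix "ywpp" already present; 1 new (g)
Total nodes = 6 + 2 + 7 + 7 + 5 + 7 + 4 + 1 = 39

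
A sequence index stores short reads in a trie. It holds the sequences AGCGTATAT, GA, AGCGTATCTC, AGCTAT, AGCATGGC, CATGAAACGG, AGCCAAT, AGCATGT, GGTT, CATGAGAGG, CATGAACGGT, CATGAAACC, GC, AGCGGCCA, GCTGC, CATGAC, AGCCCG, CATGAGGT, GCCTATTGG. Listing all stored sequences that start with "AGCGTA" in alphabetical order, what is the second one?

DFS of the "AGCGTA" subtree visits, in order: "AGCGTATAT", "AGCGTATCTC"
Position 2: AGCGTATCTC

AGCGTATCTC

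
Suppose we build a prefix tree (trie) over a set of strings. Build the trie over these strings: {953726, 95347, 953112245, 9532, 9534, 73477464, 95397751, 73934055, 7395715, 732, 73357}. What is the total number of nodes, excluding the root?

42

Trace insertions, counting only characters that open a new branch:
  "953726" → 6 new (9, 5, 3, 7, 2, 6)
  "95347" → prefix "953" already present; 2 new (4, 7)
  "953112245" → prefix "953" already present; 6 new (1, 1, 2, 2, 4, 5)
  "9532" → prefix "953" already present; 1 new (2)
  "9534" → prefix "9534" already present; 0 new (none)
  "73477464" → 8 new (7, 3, 4, 7, 7, 4, 6, 4)
  "95397751" → prefix "953" already present; 5 new (9, 7, 7, 5, 1)
  "73934055" → prefix "73" already present; 6 new (9, 3, 4, 0, 5, 5)
  "7395715" → prefix "739" already present; 4 new (5, 7, 1, 5)
  "732" → prefix "73" already present; 1 new (2)
  "73357" → prefix "73" already present; 3 new (3, 5, 7)
Total nodes = 6 + 2 + 6 + 1 + 0 + 8 + 5 + 6 + 4 + 1 + 3 = 42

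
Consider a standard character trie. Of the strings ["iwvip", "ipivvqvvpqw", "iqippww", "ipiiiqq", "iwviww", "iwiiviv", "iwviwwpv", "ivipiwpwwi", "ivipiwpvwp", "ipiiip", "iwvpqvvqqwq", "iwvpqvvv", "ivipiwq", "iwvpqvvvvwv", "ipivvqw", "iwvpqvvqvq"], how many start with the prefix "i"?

Filter for entries beginning with "i":
Matches: "ipiiip", "ipiiiqq", "ipivvqvvpqw", "ipivvqw", "iqippww", "ivipiwpvwp", "ivipiwpwwi", "ivipiwq", "iwiiviv", "iwvip", "iwviww", "iwviwwpv", "iwvpqvvqqwq", "iwvpqvvqvq", "iwvpqvvv", "iwvpqvvvvwv"
Count: 16

16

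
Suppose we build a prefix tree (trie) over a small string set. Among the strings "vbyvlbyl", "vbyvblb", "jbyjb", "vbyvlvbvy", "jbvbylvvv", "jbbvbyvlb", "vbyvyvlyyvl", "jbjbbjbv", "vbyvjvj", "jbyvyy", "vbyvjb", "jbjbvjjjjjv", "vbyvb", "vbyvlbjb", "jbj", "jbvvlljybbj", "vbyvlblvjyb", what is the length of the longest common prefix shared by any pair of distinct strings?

6

Equivalently: take the maximum, over all pairs, of their longest common prefix length.
e.g. "vbyvlbjb" and "vbyvlblvjyb" share the prefix "vbyvlb" of length 6; no pair shares a longer one.
Longest shared-prefix length: 6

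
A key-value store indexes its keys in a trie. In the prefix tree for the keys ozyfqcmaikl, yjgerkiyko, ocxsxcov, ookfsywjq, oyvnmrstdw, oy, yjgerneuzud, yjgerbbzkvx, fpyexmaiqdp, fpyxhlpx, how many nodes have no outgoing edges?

9

Leaves are exactly the stored words that no other stored word extends.
Those words: "fpyexmaiqdp", "fpyxhlpx", "ocxsxcov", "ookfsywjq", "oyvnmrstdw", "ozyfqcmaikl", "yjgerbbzkvx", "yjgerkiyko", "yjgerneuzud"
Leaf count: 9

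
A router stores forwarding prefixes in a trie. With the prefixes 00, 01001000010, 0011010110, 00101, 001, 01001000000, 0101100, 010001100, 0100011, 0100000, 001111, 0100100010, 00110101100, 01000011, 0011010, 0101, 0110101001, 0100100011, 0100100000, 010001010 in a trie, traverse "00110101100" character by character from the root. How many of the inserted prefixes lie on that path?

5

Walk "00110101100" from the root; an end-of-word marker is hit whenever a stored word is a prefix of "00110101100".
Prefixes of the query that are stored words: "00", "001", "0011010", "0011010110", "00110101100"
Count: 5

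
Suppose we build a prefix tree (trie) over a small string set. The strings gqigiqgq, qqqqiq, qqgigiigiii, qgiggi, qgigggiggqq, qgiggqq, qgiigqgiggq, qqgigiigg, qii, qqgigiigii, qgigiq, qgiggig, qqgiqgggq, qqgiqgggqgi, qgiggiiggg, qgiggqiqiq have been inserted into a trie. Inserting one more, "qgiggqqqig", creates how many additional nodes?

3

The longest prefix of "qgiggqqqig" already in the trie is "qgiggqq" (length 7).
Each of the 3 remaining characters creates one node.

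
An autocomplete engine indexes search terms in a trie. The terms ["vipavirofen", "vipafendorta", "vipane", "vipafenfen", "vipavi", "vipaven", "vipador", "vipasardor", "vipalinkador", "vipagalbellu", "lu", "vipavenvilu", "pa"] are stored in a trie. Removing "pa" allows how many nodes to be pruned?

Walk "pa" from the leaf back toward the root, removing each node that no remaining word uses.
No other word shares any prefix with "pa", so all 2 of its nodes go.
Nodes removed: 2

2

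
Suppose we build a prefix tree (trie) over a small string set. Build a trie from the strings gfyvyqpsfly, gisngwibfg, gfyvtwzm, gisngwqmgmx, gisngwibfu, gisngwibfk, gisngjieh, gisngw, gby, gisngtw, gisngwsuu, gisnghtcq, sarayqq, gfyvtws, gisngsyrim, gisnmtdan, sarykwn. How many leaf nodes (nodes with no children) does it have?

A leaf is a node with no children — equivalently, the end of a word that is not a proper prefix of any other stored word.
Those words: "gby", "gfyvtws", "gfyvtwzm", "gfyvyqpsfly", "gisnghtcq", "gisngjieh", "gisngsyrim", "gisngtw", "gisngwibfg", "gisngwibfk", "gisngwibfu", "gisngwqmgmx", "gisngwsuu", "gisnmtdan", "sarayqq", "sarykwn"
Leaf count: 16

16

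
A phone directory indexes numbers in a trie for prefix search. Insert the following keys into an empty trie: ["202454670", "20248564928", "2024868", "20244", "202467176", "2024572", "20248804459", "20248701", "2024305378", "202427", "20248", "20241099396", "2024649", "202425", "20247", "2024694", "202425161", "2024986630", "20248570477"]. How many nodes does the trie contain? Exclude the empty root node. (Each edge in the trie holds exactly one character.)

Count nodes per top-level branch (shared prefixes stored once):
  '2'-branch (20241099396, 202425, 202425161, 202427, 2024305378, 20244, 202454670, 2024572, 2024649, 202467176, 2024694, 20247, 20248, 20248564928, 20248570477, 2024868, 20248701, 20248804459, 2024986630): 70 nodes
Sum: 70

70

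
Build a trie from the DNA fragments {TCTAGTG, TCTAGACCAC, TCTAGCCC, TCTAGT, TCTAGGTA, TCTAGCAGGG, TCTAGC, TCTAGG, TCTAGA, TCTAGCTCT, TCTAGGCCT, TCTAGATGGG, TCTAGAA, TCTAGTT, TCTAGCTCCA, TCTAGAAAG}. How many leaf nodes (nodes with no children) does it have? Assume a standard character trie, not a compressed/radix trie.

11

A leaf is a node with no children — equivalently, the end of a word that is not a proper prefix of any other stored word.
Those words: "TCTAGAAAG", "TCTAGACCAC", "TCTAGATGGG", "TCTAGCAGGG", "TCTAGCCC", "TCTAGCTCCA", "TCTAGCTCT", "TCTAGGCCT", "TCTAGGTA", "TCTAGTG", "TCTAGTT"
Leaf count: 11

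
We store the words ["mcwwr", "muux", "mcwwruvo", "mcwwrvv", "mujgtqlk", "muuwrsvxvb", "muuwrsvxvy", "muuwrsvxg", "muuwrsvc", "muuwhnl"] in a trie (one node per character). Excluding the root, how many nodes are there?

For each word, the new-node count is its length minus the longest prefix already in the trie:
  "mcwwr" → 5 new (m, c, w, w, r)
  "muux" → prefix "m" already present; 3 new (u, u, x)
  "mcwwruvo" → prefix "mcwwr" already present; 3 new (u, v, o)
  "mcwwrvv" → prefix "mcwwr" already present; 2 new (v, v)
  "mujgtqlk" → prefix "mu" already present; 6 new (j, g, t, q, l, k)
  "muuwrsvxvb" → prefix "muu" already present; 7 new (w, r, s, v, x, v, b)
  "muuwrsvxvy" → prefix "muuwrsvxv" already present; 1 new (y)
  "muuwrsvxg" → prefix "muuwrsvx" already present; 1 new (g)
  "muuwrsvc" → prefix "muuwrsv" already present; 1 new (c)
  "muuwhnl" → prefix "muuw" already present; 3 new (h, n, l)
Total nodes = 5 + 3 + 3 + 2 + 6 + 7 + 1 + 1 + 1 + 3 = 32

32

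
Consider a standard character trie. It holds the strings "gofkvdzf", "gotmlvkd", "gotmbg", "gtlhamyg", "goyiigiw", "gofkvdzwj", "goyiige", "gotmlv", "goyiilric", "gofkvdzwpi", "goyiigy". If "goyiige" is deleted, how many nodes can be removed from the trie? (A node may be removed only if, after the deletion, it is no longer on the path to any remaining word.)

1

Walk "goyiige" from the leaf back toward the root, removing each node that no remaining word uses.
The suffix "e" (1 node) is used only by "goyiige"; the node for "goyiig" still has the child "i", so pruning stops there.
Nodes removed: 1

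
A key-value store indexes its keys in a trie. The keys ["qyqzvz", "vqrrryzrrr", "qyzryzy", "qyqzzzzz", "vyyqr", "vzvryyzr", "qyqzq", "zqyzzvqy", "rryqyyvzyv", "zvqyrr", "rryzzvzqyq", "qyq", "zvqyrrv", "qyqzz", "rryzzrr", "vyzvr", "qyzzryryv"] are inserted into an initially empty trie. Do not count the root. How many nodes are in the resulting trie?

Count nodes per top-level branch (shared prefixes stored once):
  'q'-branch (qyq, qyqzq, qyqzvz, qyqzz, qyqzzzzz, qyzryzy, qyzzryryv): 22 nodes
  'r'-branch (rryqyyvzyv, rryzzrr, rryzzvzqyq): 19 nodes
  'v'-branch (vqrrryzrrr, vyyqr, vyzvr, vzvryyzr): 24 nodes
  'z'-branch (zqyzzvqy, zvqyrr, zvqyrrv): 14 nodes
Sum: 79

79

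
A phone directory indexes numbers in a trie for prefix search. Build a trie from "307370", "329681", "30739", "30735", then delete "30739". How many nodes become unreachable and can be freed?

A node on "30739"'s path can go only if nothing else ends at it or branches off below it.
The suffix "9" (1 node) is used only by "30739"; the node for "3073" still has the child "7", so pruning stops there.
Nodes removed: 1

1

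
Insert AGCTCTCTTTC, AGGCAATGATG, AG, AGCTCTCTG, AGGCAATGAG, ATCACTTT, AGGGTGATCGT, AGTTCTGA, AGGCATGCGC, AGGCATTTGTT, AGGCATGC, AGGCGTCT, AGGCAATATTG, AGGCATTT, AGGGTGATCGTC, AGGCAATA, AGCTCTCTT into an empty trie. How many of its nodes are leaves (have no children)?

11

A leaf is a node with no children — equivalently, the end of a word that is not a proper prefix of any other stored word.
Those words: "AGCTCTCTG", "AGCTCTCTTTC", "AGGCAATATTG", "AGGCAATGAG", "AGGCAATGATG", "AGGCATGCGC", "AGGCATTTGTT", "AGGCGTCT", "AGGGTGATCGTC", "AGTTCTGA", "ATCACTTT"
Leaf count: 11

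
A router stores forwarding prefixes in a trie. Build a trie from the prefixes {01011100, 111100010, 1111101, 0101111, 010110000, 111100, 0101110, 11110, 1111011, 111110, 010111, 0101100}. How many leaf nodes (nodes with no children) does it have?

6

A leaf is a node with no children — equivalently, the end of a word that is not a proper prefix of any other stored word.
Those words: "010110000", "01011100", "0101111", "111100010", "1111011", "1111101"
Leaf count: 6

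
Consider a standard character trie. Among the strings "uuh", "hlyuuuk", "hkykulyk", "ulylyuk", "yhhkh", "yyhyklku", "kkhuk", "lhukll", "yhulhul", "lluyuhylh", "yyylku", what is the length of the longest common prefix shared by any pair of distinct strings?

Look for the deepest trie node that still has at least two words in its subtree.
e.g. "yhhkh" and "yhulhul" share the prefix "yh" of length 2; no pair shares a longer one.
Longest shared-prefix length: 2

2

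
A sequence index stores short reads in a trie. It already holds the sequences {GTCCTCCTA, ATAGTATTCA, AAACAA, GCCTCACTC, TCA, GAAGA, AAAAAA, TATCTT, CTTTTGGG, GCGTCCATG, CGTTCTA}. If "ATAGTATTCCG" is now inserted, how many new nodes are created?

2

Walking "ATAGTATTCCG" from the root, the first 9 characters ("ATAGTATTC") follow existing edges; "C" is the first miss.
New nodes needed: |"ATAGTATTCCG"| − 9 = 11 − 9 = 2.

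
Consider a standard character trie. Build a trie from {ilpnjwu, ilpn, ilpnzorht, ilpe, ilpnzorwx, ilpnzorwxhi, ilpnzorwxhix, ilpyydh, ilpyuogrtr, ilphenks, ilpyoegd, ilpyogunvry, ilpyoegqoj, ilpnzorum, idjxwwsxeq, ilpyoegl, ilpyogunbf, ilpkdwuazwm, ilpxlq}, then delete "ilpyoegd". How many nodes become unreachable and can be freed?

1

After clearing the end-marker at "ilpyoegd", prune upward until reaching a node still needed by another word.
The suffix "d" (1 node) is used only by "ilpyoegd"; the node for "ilpyoeg" still has the child "q", so pruning stops there.
Nodes removed: 1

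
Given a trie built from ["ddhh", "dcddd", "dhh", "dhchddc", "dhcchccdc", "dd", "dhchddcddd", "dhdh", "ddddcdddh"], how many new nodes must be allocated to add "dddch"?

"ddd" is already a path in the trie; the remaining "ch" must be added.
Each of the 2 remaining characters creates one node.

2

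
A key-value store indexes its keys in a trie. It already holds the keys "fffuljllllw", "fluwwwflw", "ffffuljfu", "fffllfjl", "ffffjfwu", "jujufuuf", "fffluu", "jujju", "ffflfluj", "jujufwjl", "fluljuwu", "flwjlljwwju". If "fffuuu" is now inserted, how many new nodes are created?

2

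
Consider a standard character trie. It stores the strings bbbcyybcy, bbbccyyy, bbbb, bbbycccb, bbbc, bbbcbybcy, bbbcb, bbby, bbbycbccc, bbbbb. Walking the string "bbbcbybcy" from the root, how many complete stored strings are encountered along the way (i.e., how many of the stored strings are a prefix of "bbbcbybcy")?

3

Traverse "bbbcbybcy" character by character; count nodes along the way that are marked as word ends.
Prefixes of the query that are stored words: "bbbc", "bbbcb", "bbbcbybcy"
Count: 3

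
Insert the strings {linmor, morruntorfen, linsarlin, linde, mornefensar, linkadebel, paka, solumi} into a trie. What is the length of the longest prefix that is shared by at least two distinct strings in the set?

Equivalently: take the maximum, over all pairs, of their longest common prefix length.
"linde" and "linkadebel" agree on "lin" (3 characters) before diverging; nothing deeper is shared.
Longest shared-prefix length: 3

3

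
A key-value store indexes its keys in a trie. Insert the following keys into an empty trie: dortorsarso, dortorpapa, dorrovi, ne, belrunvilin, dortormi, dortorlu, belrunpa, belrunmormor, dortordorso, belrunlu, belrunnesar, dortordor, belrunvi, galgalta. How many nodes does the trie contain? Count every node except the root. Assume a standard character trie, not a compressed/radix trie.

Trace insertions, counting only characters that open a new branch:
  "dortorsarso" → 11 new (d, o, r, t, o, r, s, a, r, s, o)
  "dortorpapa" → prefix "dortor" already present; 4 new (p, a, p, a)
  "dorrovi" → prefix "dor" already present; 4 new (r, o, v, i)
  "ne" → 2 new (n, e)
  "belrunvilin" → 11 new (b, e, l, r, u, n, v, i, l, i, n)
  "dortormi" → prefix "dortor" already present; 2 new (m, i)
  "dortorlu" → prefix "dortor" already present; 2 new (l, u)
  "belrunpa" → prefix "belrun" already present; 2 new (p, a)
  "belrunmormor" → prefix "belrun" already present; 6 new (m, o, r, m, o, r)
  "dortordorso" → prefix "dortor" already present; 5 new (d, o, r, s, o)
  "belrunlu" → prefix "belrun" already present; 2 new (l, u)
  "belrunnesar" → prefix "belrun" already present; 5 new (n, e, s, a, r)
  "dortordor" → prefix "dortordor" already present; 0 new (none)
  "belrunvi" → prefix "belrunvi" already present; 0 new (none)
  "galgalta" → 8 new (g, a, l, g, a, l, t, a)
Total nodes = 11 + 4 + 4 + 2 + 11 + 2 + 2 + 2 + 6 + 5 + 2 + 5 + 0 + 0 + 8 = 64

64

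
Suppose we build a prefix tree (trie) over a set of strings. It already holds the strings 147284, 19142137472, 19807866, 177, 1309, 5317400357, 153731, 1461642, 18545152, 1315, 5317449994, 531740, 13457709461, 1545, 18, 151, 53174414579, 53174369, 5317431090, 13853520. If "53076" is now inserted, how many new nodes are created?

3

The longest prefix of "53076" already in the trie is "53" (length 2).
New nodes needed: |"53076"| − 2 = 5 − 2 = 3.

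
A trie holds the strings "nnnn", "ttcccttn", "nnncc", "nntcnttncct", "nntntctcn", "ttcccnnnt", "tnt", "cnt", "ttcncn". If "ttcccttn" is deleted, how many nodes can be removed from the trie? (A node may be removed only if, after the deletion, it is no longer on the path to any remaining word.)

After clearing the end-marker at "ttcccttn", prune upward until reaching a node still needed by another word.
The suffix "ttn" (3 nodes) is used only by "ttcccttn"; the node for "ttccc" still has the child "n", so pruning stops there.
Nodes removed: 3

3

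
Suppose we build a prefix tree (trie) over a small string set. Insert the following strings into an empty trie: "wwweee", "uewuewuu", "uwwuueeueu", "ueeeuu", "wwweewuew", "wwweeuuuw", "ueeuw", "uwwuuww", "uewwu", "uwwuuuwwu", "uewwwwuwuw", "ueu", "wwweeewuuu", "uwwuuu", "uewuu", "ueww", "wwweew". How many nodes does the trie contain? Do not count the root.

For each word, the new-node count is its length minus the longest prefix already in the trie:
  "wwweee" → 6 new (w, w, w, e, e, e)
  "uewuewuu" → 8 new (u, e, w, u, e, w, u, u)
  "uwwuueeueu" → prefix "u" already present; 9 new (w, w, u, u, e, e, u, e, u)
  "ueeeuu" → prefix "ue" already present; 4 new (e, e, u, u)
  "wwweewuew" → prefix "wwwee" already present; 4 new (w, u, e, w)
  "wwweeuuuw" → prefix "wwwee" already present; 4 new (u, u, u, w)
  "ueeuw" → prefix "uee" already present; 2 new (u, w)
  "uwwuuww" → prefix "uwwuu" already present; 2 new (w, w)
  "uewwu" → prefix "uew" already present; 2 new (w, u)
  "uwwuuuwwu" → prefix "uwwuu" already present; 4 new (u, w, w, u)
  "uewwwwuwuw" → prefix "ueww" already present; 6 new (w, w, u, w, u, w)
  "ueu" → prefix "ue" already present; 1 new (u)
  "wwweeewuuu" → prefix "wwweee" already present; 4 new (w, u, u, u)
  "uwwuuu" → prefix "uwwuuu" already present; 0 new (none)
  "uewuu" → prefix "uewu" already present; 1 new (u)
  "ueww" → prefix "ueww" already present; 0 new (none)
  "wwweew" → prefix "wwweew" already present; 0 new (none)
Total nodes = 6 + 8 + 9 + 4 + 4 + 4 + 2 + 2 + 2 + 4 + 6 + 1 + 4 + 0 + 1 + 0 + 0 = 57

57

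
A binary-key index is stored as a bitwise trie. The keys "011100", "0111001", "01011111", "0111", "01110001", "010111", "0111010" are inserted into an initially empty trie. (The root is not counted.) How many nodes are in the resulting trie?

Trace insertions, counting only characters that open a new branch:
  "011100" → 6 new (0, 1, 1, 1, 0, 0)
  "0111001" → prefix "011100" already present; 1 new (1)
  "01011111" → prefix "01" already present; 6 new (0, 1, 1, 1, 1, 1)
  "0111" → prefix "0111" already present; 0 new (none)
  "01110001" → prefix "011100" already present; 2 new (0, 1)
  "010111" → prefix "010111" already present; 0 new (none)
  "0111010" → prefix "01110" already present; 2 new (1, 0)
Total nodes = 6 + 1 + 6 + 0 + 2 + 0 + 2 = 17

17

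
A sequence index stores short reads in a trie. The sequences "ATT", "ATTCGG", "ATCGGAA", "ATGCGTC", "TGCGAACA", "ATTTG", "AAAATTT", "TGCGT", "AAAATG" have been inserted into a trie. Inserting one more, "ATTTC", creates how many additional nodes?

"ATTT" is already a path in the trie; the remaining "C" must be added.
Each of the 1 remaining characters creates one node.

1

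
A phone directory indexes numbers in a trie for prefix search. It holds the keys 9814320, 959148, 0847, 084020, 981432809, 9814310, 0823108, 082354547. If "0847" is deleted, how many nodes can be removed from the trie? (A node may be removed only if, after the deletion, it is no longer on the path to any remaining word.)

Walk "0847" from the leaf back toward the root, removing each node that no remaining word uses.
The suffix "7" (1 node) is used only by "0847"; the node for "084" still has the child "0", so pruning stops there.
Nodes removed: 1

1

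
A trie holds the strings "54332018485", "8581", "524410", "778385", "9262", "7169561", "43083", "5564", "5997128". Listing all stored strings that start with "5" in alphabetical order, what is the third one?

Words with prefix "5", in lexicographic order: "524410", "54332018485", "5564", "5997128"
Position 3: 5564

5564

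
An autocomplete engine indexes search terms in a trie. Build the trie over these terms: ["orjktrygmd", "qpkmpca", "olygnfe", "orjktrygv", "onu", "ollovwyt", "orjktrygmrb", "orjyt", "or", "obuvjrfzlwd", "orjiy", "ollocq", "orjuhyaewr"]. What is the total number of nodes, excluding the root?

57

Count nodes per top-level branch (shared prefixes stored once):
  'o'-branch (obuvjrfzlwd, ollocq, ollovwyt, olygnfe, onu, or, orjiy, orjktrygmd, orjktrygmrb, orjktrygv, orjuhyaewr, orjyt): 50 nodes
  'q'-branch (qpkmpca): 7 nodes
Sum: 57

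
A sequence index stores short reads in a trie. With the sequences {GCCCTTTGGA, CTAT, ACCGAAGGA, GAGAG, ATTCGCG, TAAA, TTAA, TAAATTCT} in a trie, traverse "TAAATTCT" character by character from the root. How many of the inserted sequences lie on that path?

Walk "TAAATTCT" from the root; an end-of-word marker is hit whenever a stored word is a prefix of "TAAATTCT".
Prefixes of the query that are stored words: "TAAA", "TAAATTCT"
Count: 2

2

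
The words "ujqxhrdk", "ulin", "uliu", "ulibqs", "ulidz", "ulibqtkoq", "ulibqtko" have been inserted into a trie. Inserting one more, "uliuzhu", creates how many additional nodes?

3

Walking "uliuzhu" from the root, the first 4 characters ("uliu") follow existing edges; "z" is the first miss.
Each of the 3 remaining characters creates one node.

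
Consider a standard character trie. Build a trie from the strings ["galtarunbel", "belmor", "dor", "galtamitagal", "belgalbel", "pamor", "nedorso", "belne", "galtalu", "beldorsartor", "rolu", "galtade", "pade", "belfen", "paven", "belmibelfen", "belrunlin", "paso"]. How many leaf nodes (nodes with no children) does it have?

A leaf is a node with no children — equivalently, the end of a word that is not a proper prefix of any other stored word.
Those words: "beldorsartor", "belfen", "belgalbel", "belmibelfen", "belmor", "belne", "belrunlin", "dor", "galtade", "galtalu", "galtamitagal", "galtarunbel", "nedorso", "pade", "pamor", "paso", "paven", "rolu"
Leaf count: 18

18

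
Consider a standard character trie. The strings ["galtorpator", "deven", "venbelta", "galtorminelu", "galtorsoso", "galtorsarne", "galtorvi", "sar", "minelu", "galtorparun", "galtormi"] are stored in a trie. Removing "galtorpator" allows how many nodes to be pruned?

3

A node on "galtorpator"'s path can go only if nothing else ends at it or branches off below it.
The suffix "tor" (3 nodes) is used only by "galtorpator"; the node for "galtorpa" still has the child "r", so pruning stops there.
Nodes removed: 3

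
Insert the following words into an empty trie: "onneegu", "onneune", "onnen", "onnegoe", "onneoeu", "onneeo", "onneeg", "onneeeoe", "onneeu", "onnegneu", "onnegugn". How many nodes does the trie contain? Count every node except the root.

28

Trie structure (* marks end of a word):
(root)
└─ o
   └─ n
      └─ n
         └─ e
            ├─ e
            │  ├─ e
            │  │  └─ o
            │  │     └─ e *
            │  ├─ g *
            │  │  └─ u *
            │  ├─ o *
            │  └─ u *
            ├─ g
            │  ├─ n
            │  │  └─ e
            │  │     └─ u *
            │  ├─ o
            │  │  └─ e *
            │  └─ u
            │     └─ g
            │        └─ n *
            ├─ n *
            ├─ o
            │  └─ e
            │     └─ u *
            └─ u
               └─ n
                  └─ e *
Counting every labelled node above: 28.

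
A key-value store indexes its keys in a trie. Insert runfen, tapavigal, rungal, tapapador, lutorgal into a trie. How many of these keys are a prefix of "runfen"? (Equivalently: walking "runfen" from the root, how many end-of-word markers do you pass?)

Check each prefix of "runfen" against the stored set — each match is an end-marker on the path.
Prefixes of the query that are stored words: "runfen"
Count: 1

1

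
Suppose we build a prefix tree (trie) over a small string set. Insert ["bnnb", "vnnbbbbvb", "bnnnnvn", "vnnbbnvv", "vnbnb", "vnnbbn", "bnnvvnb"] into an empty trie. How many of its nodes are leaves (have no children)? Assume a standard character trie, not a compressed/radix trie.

6

A leaf is a node with no children — equivalently, the end of a word that is not a proper prefix of any other stored word.
Those words: "bnnb", "bnnnnvn", "bnnvvnb", "vnbnb", "vnnbbbbvb", "vnnbbnvv"
Leaf count: 6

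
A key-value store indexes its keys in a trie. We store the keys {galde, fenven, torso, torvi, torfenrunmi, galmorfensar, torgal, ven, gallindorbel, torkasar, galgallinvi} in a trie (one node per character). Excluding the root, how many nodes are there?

63

For each word, the new-node count is its length minus the longest prefix already in the trie:
  "galde" → 5 new (g, a, l, d, e)
  "fenven" → 6 new (f, e, n, v, e, n)
  "torso" → 5 new (t, o, r, s, o)
  "torvi" → prefix "tor" already present; 2 new (v, i)
  "torfenrunmi" → prefix "tor" already present; 8 new (f, e, n, r, u, n, m, i)
  "galmorfensar" → prefix "gal" already present; 9 new (m, o, r, f, e, n, s, a, r)
  "torgal" → prefix "tor" already present; 3 new (g, a, l)
  "ven" → 3 new (v, e, n)
  "gallindorbel" → prefix "gal" already present; 9 new (l, i, n, d, o, r, b, e, l)
  "torkasar" → prefix "tor" already present; 5 new (k, a, s, a, r)
  "galgallinvi" → prefix "gal" already present; 8 new (g, a, l, l, i, n, v, i)
Total nodes = 5 + 6 + 5 + 2 + 8 + 9 + 3 + 3 + 9 + 5 + 8 = 63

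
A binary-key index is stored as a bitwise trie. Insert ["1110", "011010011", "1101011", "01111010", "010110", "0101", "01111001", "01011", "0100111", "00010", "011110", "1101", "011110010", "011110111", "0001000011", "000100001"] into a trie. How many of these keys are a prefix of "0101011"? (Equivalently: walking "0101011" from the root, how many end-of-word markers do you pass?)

1

Check each prefix of "0101011" against the stored set — each match is an end-marker on the path.
Prefixes of the query that are stored words: "0101"
Count: 1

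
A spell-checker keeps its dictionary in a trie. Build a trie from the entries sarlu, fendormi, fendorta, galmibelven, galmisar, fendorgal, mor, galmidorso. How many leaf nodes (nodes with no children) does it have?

8

Leaves are exactly the stored words that no other stored word extends.
Those words: "fendorgal", "fendormi", "fendorta", "galmibelven", "galmidorso", "galmisar", "mor", "sarlu"
Leaf count: 8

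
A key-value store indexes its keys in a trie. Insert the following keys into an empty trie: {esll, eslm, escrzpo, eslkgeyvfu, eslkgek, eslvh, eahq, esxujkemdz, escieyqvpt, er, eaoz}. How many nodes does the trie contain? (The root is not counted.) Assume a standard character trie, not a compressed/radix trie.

41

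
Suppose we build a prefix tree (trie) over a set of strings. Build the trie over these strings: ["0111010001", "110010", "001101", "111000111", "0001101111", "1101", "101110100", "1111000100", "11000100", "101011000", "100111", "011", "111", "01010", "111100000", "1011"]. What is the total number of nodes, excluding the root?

Count nodes per top-level branch (shared prefixes stored once):
  '0'-branch (0001101111, 001101, 01010, 011, 0111010001): 26 nodes
  '1'-branch (100111, 101011000, 1011, 101110100, 11000100, 110010, 1101, 111, 111000111, 111100000, 1111000100): 45 nodes
Sum: 71

71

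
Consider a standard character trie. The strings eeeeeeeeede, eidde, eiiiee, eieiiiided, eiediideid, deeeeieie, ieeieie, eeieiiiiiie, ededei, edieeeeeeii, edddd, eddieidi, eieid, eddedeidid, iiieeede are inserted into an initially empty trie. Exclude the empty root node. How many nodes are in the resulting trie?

Insert word by word; a character creates a node only if that edge doesn't already exist:
  "eeeeeeeeede" → 11 new (e, e, e, e, e, e, e, e, e, d, e)
  "eidde" → prefix "e" already present; 4 new (i, d, d, e)
  "eiiiee" → prefix "ei" already present; 4 new (i, i, e, e)
  "eieiiiided" → prefix "ei" already present; 8 new (e, i, i, i, i, d, e, d)
  "eiediideid" → prefix "eie" already present; 7 new (d, i, i, d, e, i, d)
  "deeeeieie" → 9 new (d, e, e, e, e, i, e, i, e)
  "ieeieie" → 7 new (i, e, e, i, e, i, e)
  "eeieiiiiiie" → prefix "ee" already present; 9 new (i, e, i, i, i, i, i, i, e)
  "ededei" → prefix "e" already present; 5 new (d, e, d, e, i)
  "edieeeeeeii" → prefix "ed" already present; 9 new (i, e, e, e, e, e, e, i, i)
  "edddd" → prefix "ed" already present; 3 new (d, d, d)
  "eddieidi" → prefix "edd" already present; 5 new (i, e, i, d, i)
  "eieid" → prefix "eiei" already present; 1 new (d)
  "eddedeidid" → prefix "edd" already present; 7 new (e, d, e, i, d, i, d)
  "iiieeede" → prefix "i" already present; 7 new (i, i, e, e, e, d, e)
Total nodes = 11 + 4 + 4 + 8 + 7 + 9 + 7 + 9 + 5 + 9 + 3 + 5 + 1 + 7 + 7 = 96

96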